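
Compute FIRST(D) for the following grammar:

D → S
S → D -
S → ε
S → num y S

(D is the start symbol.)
{ '-', 'num', ε }

To compute FIRST(D), examine every production with D on the left-hand side, reading each right-hand side left to right until a non-nullable symbol is reached.

FIRST sets of the other non-terminals involved (by the same procedure, iterated to a fixed point):
  FIRST(S) = { '-', 'num', ε }

From D → S:
  - S is a non-terminal: add FIRST(S) \ {ε} = { '-', 'num' }
    S is nullable and nothing follows, so the whole right-hand side can vanish: ε ∈ FIRST(D)

Collecting: FIRST(D) = { '-', 'num', ε }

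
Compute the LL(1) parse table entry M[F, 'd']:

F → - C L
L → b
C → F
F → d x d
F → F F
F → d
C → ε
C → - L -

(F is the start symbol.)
To find M[F, 'd'], we find productions for F where 'd' is in the predict set (PREDICT(N → α) = (FIRST(α) \ {ε}) ∪ (FOLLOW(N) if α ⇒* ε)).

Relevant sets:
  FIRST(F) = { '-', 'd' }

F → - C L: PREDICT = { '-' }
F → d x d: PREDICT = { 'd' }
  'd' is in predict set, so this production goes in M[F, 'd']
F → F F: PREDICT = { '-', 'd' }
  'd' is in predict set, so this production goes in M[F, 'd']
F → d: PREDICT = { 'd' }
  'd' is in predict set, so this production goes in M[F, 'd']

M[F, 'd'] = F → d x d, F → F F, F → d  (a multiply-defined cell — the grammar is not LL(1))

Answer: F → d x d, F → F F, F → d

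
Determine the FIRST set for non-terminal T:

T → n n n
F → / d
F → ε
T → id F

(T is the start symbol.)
{ 'id', 'n' }

To compute FIRST(T), examine every production with T on the left-hand side, reading each right-hand side left to right until a non-nullable symbol is reached.

From T → n n n:
  - n is a terminal: add 'n' and stop
From T → id F:
  - id is a terminal: add 'id' and stop

Collecting: FIRST(T) = { 'id', 'n' }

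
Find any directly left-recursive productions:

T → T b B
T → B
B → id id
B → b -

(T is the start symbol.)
T → T b B: LEFT RECURSIVE (starts with T)
T → B: starts with B
B → id id: starts with id
B → b -: starts with b

The grammar has direct left recursion on: T.

Answer: Yes, T is left-recursive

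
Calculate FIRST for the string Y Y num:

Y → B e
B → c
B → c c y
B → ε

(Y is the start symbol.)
FIRST sets of the non-terminals involved (from the grammar, by fixed-point iteration):
  FIRST(Y) = { 'c', 'e' }

To compute FIRST(Y Y num), process the symbols left to right:
Symbol Y is a non-terminal. Add FIRST(Y) \ {ε} = { 'c', 'e' }
Y is not nullable (ε ∉ FIRST(Y)), so stop here.
FIRST(Y Y num) = { 'c', 'e' }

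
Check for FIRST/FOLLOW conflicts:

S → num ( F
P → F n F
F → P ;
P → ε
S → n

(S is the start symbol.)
A FIRST/FOLLOW conflict occurs when a non-terminal N has a nullable alternative N → β (β ⇒* ε) and another alternative N → α with FIRST(α) ∩ FOLLOW(N) ≠ ∅: on such a lookahead the parser cannot decide between expanding α and letting N vanish via β.

Nullable non-terminals: P.
FIRST sets used below: FIRST(F) = { ';' }

P: nullable alternative(s) P → ε; FOLLOW(P) = { ';' }
  P → F n F: FIRST \ {ε} = { ';' } — overlaps FOLLOW(P) on { ';' }: CONFLICT
  P → ε: FIRST \ {ε} = { } — this is the only nullable alternative, skip

F, S have no nullable alternative, so no FIRST/FOLLOW check is needed there.

So the grammar has 1 FIRST/FOLLOW conflict (marked CONFLICT above).

Answer: Yes. P → F n F with FOLLOW(P) on { ';' }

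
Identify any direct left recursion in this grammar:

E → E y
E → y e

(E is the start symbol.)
Yes, E is left-recursive

Direct left recursion occurs when N → N α for some non-terminal N (the right-hand side begins with the left-hand side itself).

E → E y: LEFT RECURSIVE (starts with E)
E → y e: starts with y

The grammar has direct left recursion on: E.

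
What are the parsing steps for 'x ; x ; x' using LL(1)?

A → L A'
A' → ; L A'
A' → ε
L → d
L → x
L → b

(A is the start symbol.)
LL(1) parsing maintains a stack (initially the start symbol over $) and the input. At each step: if the stack top is a terminal, match it against the current input token; if it is a non-terminal N, replace it with the RHS of M[N, lookahead] (the unique production whose predict set contains the lookahead).

Stack is shown with the top on the left.

Stack     Input        Action
-----------------------------
A $       x ; x ; x $  output A → L A'
L A' $    x ; x ; x $  output L → x
x A' $    x ; x ; x $  match 'x'
A' $      ; x ; x $    output A' → ; L A'
; L A' $  ; x ; x $    match ';'
L A' $    x ; x $      output L → x
x A' $    x ; x $      match 'x'
A' $      ; x $        output A' → ; L A'
; L A' $  ; x $        match ';'
L A' $    x $          output L → x
x A' $    x $          match 'x'
A' $      $            output A' → ε
$         $            accept

The string is accepted.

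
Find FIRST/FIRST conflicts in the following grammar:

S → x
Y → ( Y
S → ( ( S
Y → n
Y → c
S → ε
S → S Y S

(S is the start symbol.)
Yes. S → x / S → S Y S on { 'x' }; S → '(' '(' S / S → S Y S on { '(' }

A FIRST/FIRST conflict occurs when two productions N → α and N → β for the same non-terminal have FIRST(α) ∩ FIRST(β) ≠ ∅ (with ε ∈ FIRST of a nullable right-hand side, so two nullable alternatives also conflict).

FIRST sets of the non-terminals at (or reachable through a nullable prefix from) the front of some alternative:
  FIRST(S) = { '(', 'c', 'n', 'x', ε }
  FIRST(Y) = { '(', 'c', 'n' }

Productions for S:
  S → x: FIRST = { 'x' }
  S → ( ( S: FIRST = { '(' }
  S → ε: FIRST = { ε }
  S → S Y S: FIRST = { '(', 'c', 'n', 'x' }
Productions for Y:
  Y → ( Y: FIRST = { '(' }
  Y → n: FIRST = { 'n' }
  Y → c: FIRST = { 'c' }

Conflict for S: S → x and S → S Y S
  Overlap: { 'x' }
Conflict for S: S → ( ( S and S → S Y S
  Overlap: { '(' }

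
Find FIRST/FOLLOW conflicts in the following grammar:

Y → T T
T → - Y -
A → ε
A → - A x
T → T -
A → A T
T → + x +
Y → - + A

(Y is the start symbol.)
Nullable non-terminals: A.
FIRST sets used below: FIRST(A) = { '+', '-', ε }, FIRST(T) = { '+', '-' }

A: nullable alternative(s) A → ε; FOLLOW(A) = { $, '+', '-', 'x' }
  A → ε: FIRST \ {ε} = { } — this is the only nullable alternative, skip
  A → - A x: FIRST \ {ε} = { '-' } — overlaps FOLLOW(A) on { '-' }: CONFLICT
  A → A T: FIRST \ {ε} = { '+', '-' } — overlaps FOLLOW(A) on { '+', '-' }: CONFLICT

T, Y have no nullable alternative, so no FIRST/FOLLOW check is needed there.

So the grammar has 2 FIRST/FOLLOW conflicts (marked CONFLICT above).

Answer: Yes. A → '-' A x with FOLLOW(A) on { '-' }; A → A T with FOLLOW(A) on { '+', '-' }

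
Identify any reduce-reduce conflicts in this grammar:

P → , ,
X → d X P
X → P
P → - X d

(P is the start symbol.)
Augment with P' → P and build the canonical LR(0) collection (I0 = CLOSURE({[P' → . P]}), then GOTO on every symbol after a dot until no new states appear). It has 11 states:
  I0: { [P → . , ,], [P → . - X d], [P' → . P] }  — shift
  I1: { [P → , . ,] }  — shift
  I2: { [P → - . X d], [P → . , ,], [P → . - X d], [X → . P], [X → . d X P] }  — shift
  I3: { [P' → P .] }  — accept
  I4: { [X → P .] }  — reduce
  I5: { [P → - X . d] }  — shift
  I6: { [P → . , ,], [P → . - X d], [X → . P], [X → . d X P], [X → d . X P] }  — shift
  I7: { [P → . , ,], [P → . - X d], [X → d X . P] }  — shift
  I8: { [X → d X P .] }  — reduce
  I9: { [P → - X d .] }  — reduce
  I10: { [P → , , .] }  — reduce

No state contains more than one complete item.

Answer: No reduce-reduce conflicts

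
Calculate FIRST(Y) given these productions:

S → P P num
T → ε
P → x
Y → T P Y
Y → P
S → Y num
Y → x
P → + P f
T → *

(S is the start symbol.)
{ '*', '+', 'x' }

FIRST sets of the other non-terminals involved (by the same procedure, iterated to a fixed point):
  FIRST(T) = { '*', ε }
  FIRST(P) = { '+', 'x' }

From Y → T P Y:
  - T is a non-terminal: add FIRST(T) \ {ε} = { '*' }
    T is nullable, so continue to the next symbol
  - P is a non-terminal: add FIRST(P) \ {ε} = { '+', 'x' }
    P is not nullable, so stop
From Y → P:
  - P is a non-terminal: add FIRST(P) \ {ε} = { '+', 'x' }
    P is not nullable, so stop
From Y → x:
  - x is a terminal: add 'x' and stop

Collecting: FIRST(Y) = { '*', '+', 'x' }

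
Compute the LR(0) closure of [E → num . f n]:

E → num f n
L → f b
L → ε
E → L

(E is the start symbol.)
{ [E → num . f n] }

To compute CLOSURE, for each item [A → α.Bβ] where B is a non-terminal, add [B → .γ] for all productions B → γ; repeat for the newly added items until nothing changes.

Start with: [E → num . f n]
The dot precedes the terminal f, so nothing is added.

CLOSURE = { [E → num . f n] }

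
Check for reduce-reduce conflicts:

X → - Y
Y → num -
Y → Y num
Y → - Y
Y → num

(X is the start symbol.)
Augment with X' → X and build the canonical LR(0) collection (I0 = CLOSURE({[X' → . X]}), then GOTO on every symbol after a dot until no new states appear). It has 9 states:
  I0: { [X → . - Y], [X' → . X] }  — shift
  I1: { [X → - . Y], [Y → . - Y], [Y → . Y num], [Y → . num -], [Y → . num] }  — shift
  I2: { [X' → X .] }  — accept
  I3: { [Y → - . Y], [Y → . - Y], [Y → . Y num], [Y → . num -], [Y → . num] }  — shift
  I4: { [X → - Y .], [Y → Y . num] }  — shift, reduce
  I5: { [Y → num . -], [Y → num .] }  — shift, reduce
  I6: { [Y → num - .] }  — reduce
  I7: { [Y → Y num .] }  — reduce
  I8: { [Y → - Y .], [Y → Y . num] }  — shift, reduce

No state contains more than one complete item.

Answer: No reduce-reduce conflicts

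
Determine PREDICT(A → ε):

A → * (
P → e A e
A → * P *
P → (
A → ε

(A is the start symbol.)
PREDICT(A → ε) = (FIRST(RHS) \ {ε}) ∪ (FOLLOW(A) if ε ∈ FIRST(RHS), i.e. RHS ⇒* ε)
The right-hand side is ε (FIRST(ε) = { ε }), so the predict set is FOLLOW(A) = { $, 'e' }
PREDICT(A → ε) = { $, 'e' }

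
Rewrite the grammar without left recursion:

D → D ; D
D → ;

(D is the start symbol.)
D is directly left-recursive. The standard transformation for
  A → A α₁ | ... | A α_m | β₁ | ... | β_n
is
  A  → β₁ A' | ... | β_n A'
  A' → α₁ A' | ... | α_m A' | ε

D → ; becomes D → ; D'
D → D ; D becomes D' → ; D D'
Add D' → ε

Resulting grammar:
D → ; D'
D' → ; D D'
D' → ε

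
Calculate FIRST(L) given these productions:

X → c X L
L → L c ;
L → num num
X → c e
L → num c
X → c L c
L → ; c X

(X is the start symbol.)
From L → L c ;:
  - L is the symbol being defined: contributes nothing new
    L is not nullable, so stop
From L → num num:
  - num is a terminal: add 'num' and stop
From L → num c:
  - num is a terminal: add 'num' and stop
From L → ; c X:
  - ';' is a terminal: add ';' and stop

Collecting: FIRST(L) = { ';', 'num' }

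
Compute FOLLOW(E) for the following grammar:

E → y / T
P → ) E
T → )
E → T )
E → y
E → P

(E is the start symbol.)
E is the start symbol, so $ ∈ FOLLOW(E).
In P → ) E: E is at the end, add FOLLOW(P)

The FOLLOW sets referred to above (computed the same way, to a fixed point):
  FOLLOW(P) = { $ }

Taking the union: FOLLOW(E) = { $ }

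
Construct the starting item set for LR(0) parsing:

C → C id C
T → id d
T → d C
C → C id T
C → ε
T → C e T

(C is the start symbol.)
First, augment the grammar with C' → C
I₀ = CLOSURE({ [C' → . C] }):
  [C' → . C] has the dot before C: add [C → . C id C], [C → . C id T], [C → .]
No further items can be added.

I₀ = { [C → . C id C], [C → . C id T], [C → .], [C' → . C] }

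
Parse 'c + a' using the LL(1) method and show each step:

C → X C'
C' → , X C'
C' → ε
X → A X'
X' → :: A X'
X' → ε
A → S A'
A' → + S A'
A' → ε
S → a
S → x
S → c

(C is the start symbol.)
Stack is shown with the top on the left.

Stack           Input    Action
-------------------------------
C $             c + a $  output C → X C'
X C' $          c + a $  output X → A X'
A X' C' $       c + a $  output A → S A'
S A' X' C' $    c + a $  output S → c
c A' X' C' $    c + a $  match 'c'
A' X' C' $      + a $    output A' → + S A'
+ S A' X' C' $  + a $    match '+'
S A' X' C' $    a $      output S → a
a A' X' C' $    a $      match 'a'
A' X' C' $      $        output A' → ε
X' C' $         $        output X' → ε
C' $            $        output C' → ε
$               $        accept

The string is accepted.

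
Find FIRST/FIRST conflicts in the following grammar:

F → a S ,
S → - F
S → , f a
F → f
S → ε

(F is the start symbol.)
No FIRST/FIRST conflicts.

Productions for F:
  F → a S ,: FIRST = { 'a' }
  F → f: FIRST = { 'f' }
Productions for S:
  S → - F: FIRST = { '-' }
  S → , f a: FIRST = { ',' }
  S → ε: FIRST = { ε }

All alternatives of each non-terminal have pairwise disjoint FIRST sets.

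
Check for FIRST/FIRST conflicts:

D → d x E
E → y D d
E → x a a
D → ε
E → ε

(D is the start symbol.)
No FIRST/FIRST conflicts.

Productions for D:
  D → d x E: FIRST = { 'd' }
  D → ε: FIRST = { ε }
Productions for E:
  E → y D d: FIRST = { 'y' }
  E → x a a: FIRST = { 'x' }
  E → ε: FIRST = { ε }

All alternatives of each non-terminal have pairwise disjoint FIRST sets.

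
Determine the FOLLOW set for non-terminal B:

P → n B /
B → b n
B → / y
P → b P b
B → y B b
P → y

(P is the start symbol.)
In P → n B /: B is followed by '/', add FIRST('/') \ {ε} = { '/' }
In B → y B b: B is followed by b, add FIRST(b) \ {ε} = { 'b' }

Taking the union: FOLLOW(B) = { '/', 'b' }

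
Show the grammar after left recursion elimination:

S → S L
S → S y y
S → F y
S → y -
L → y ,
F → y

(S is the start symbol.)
S is directly left-recursive. The standard transformation for
  A → A α₁ | ... | A α_m | β₁ | ... | β_n
is
  A  → β₁ A' | ... | β_n A'
  A' → α₁ A' | ... | α_m A' | ε

S → F y becomes S → F y S'
S → y - becomes S → y - S'
S → S L becomes S' → L S'
S → S y y becomes S' → y y S'
Add S' → ε

Productions for other non-terminals are unchanged:
  L → y ,
  F → y

Resulting grammar:
S → F y S'
S → y - S'
S' → L S'
S' → y y S'
S' → ε
L → y ,
F → y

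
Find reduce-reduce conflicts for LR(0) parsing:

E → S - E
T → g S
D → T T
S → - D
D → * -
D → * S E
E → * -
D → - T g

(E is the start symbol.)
No reduce-reduce conflicts

Augment with E' → E and build the canonical LR(0) collection (I0 = CLOSURE({[E' → . E]}), then GOTO on every symbol after a dot until no new states appear). It has 20 states:
  I0: { [E → . * -], [E → . S - E], [E' → . E], [S → . - D] }  — shift
  I1: { [E → * . -] }  — shift
  I2: { [D → . * -], [D → . * S E], [D → . - T g], [D → . T T], [S → - . D], [T → . g S] }  — shift
  I3: { [E' → E .] }  — accept
  I4: { [E → S . - E] }  — shift
  I5: { [E → . * -], [E → . S - E], [E → S - . E], [S → . - D] }  — shift
  I6: { [E → S - E .] }  — reduce
  I7: { [D → * . -], [D → * . S E], [S → . - D] }  — shift
  I8: { [D → - . T g], [T → . g S] }  — shift
  I9: { [S → - D .] }  — reduce
  I10: { [D → T . T], [T → . g S] }  — shift
  I11: { [S → . - D], [T → g . S] }  — shift
  I12: { [T → g S .] }  — reduce
  I13: { [D → T T .] }  — reduce
  I14: { [D → - T . g] }  — shift
  I15: { [D → - T g .] }  — reduce
  I16: { [D → * - .], [D → . * -], [D → . * S E], [D → . - T g], [D → . T T], [S → - . D], [T → . g S] }  — shift, reduce
  I17: { [D → * S . E], [E → . * -], [E → . S - E], [S → . - D] }  — shift
  I18: { [D → * S E .] }  — reduce
  I19: { [E → * - .] }  — reduce

No state contains more than one complete item.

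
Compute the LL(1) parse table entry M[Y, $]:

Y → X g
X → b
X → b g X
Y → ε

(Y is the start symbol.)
Y → ε

To find M[Y, $], we find productions for Y where $ is in the predict set (PREDICT(N → α) = (FIRST(α) \ {ε}) ∪ (FOLLOW(N) if α ⇒* ε)).

Relevant sets:
  FIRST(X) = { 'b' }
  FOLLOW(Y) = { $ }

Y → X g: PREDICT = { 'b' }
Y → ε: PREDICT = { $ }
  $ is in predict set, so this production goes in M[Y, $]

M[Y, $] = Y → ε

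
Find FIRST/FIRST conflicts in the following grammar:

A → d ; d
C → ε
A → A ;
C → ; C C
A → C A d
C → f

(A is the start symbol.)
Yes. A → d ';' d / A → A ';' on { 'd' }; A → d ';' d / A → C A d on { 'd' }; A → A ';' / A → C A d on { ';', 'd', 'f' }

A FIRST/FIRST conflict occurs when two productions N → α and N → β for the same non-terminal have FIRST(α) ∩ FIRST(β) ≠ ∅ (with ε ∈ FIRST of a nullable right-hand side, so two nullable alternatives also conflict).

FIRST sets of the non-terminals at (or reachable through a nullable prefix from) the front of some alternative:
  FIRST(A) = { ';', 'd', 'f' }
  FIRST(C) = { ';', 'f', ε }

Productions for A:
  A → d ; d: FIRST = { 'd' }
  A → A ;: FIRST = { ';', 'd', 'f' }
  A → C A d: FIRST = { ';', 'd', 'f' }
Productions for C:
  C → ε: FIRST = { ε }
  C → ; C C: FIRST = { ';' }
  C → f: FIRST = { 'f' }

Conflict for A: A → d ; d and A → A ;
  Overlap: { 'd' }
Conflict for A: A → d ; d and A → C A d
  Overlap: { 'd' }
Conflict for A: A → A ; and A → C A d
  Overlap: { ';', 'd', 'f' }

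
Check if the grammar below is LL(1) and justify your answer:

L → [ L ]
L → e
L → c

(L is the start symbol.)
Yes, the grammar is LL(1).

A grammar is LL(1) if for each non-terminal N with multiple productions, the predict sets of those productions are pairwise disjoint, where PREDICT(N → α) = (FIRST(α) \ {ε}) ∪ (FOLLOW(N) if α ⇒* ε).

For L:
  PREDICT(L → '[' L ']') = { '[' }
  PREDICT(L → e) = { 'e' }
  PREDICT(L → c) = { 'c' }

All predict sets are disjoint. The grammar IS LL(1).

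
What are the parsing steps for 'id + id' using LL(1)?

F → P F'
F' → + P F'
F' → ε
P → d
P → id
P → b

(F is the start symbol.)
LL(1) parsing maintains a stack (initially the start symbol over $) and the input. At each step: if the stack top is a terminal, match it against the current input token; if it is a non-terminal N, replace it with the RHS of M[N, lookahead] (the unique production whose predict set contains the lookahead).

Stack is shown with the top on the left.

Stack     Input      Action
---------------------------
F $       id + id $  output F → P F'
P F' $    id + id $  output P → id
id F' $   id + id $  match 'id'
F' $      + id $     output F' → + P F'
+ P F' $  + id $     match '+'
P F' $    id $       output P → id
id F' $   id $       match 'id'
F' $      $          output F' → ε
$         $          accept

The string is accepted.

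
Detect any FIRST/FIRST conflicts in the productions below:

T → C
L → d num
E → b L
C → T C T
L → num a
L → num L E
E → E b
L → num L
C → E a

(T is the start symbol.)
Yes. L → num a / L → num L E on { 'num' }; L → num a / L → num L on { 'num' }; L → num L E / L → num L on { 'num' }; E → b L / E → E b on { 'b' }; C → T C T / C → E a on { 'b' }

FIRST sets of the non-terminals at (or reachable through a nullable prefix from) the front of some alternative:
  FIRST(E) = { 'b' }
  FIRST(T) = { 'b' }

Productions for L:
  L → d num: FIRST = { 'd' }
  L → num a: FIRST = { 'num' }
  L → num L E: FIRST = { 'num' }
  L → num L: FIRST = { 'num' }
Productions for E:
  E → b L: FIRST = { 'b' }
  E → E b: FIRST = { 'b' }
Productions for C:
  C → T C T: FIRST = { 'b' }
  C → E a: FIRST = { 'b' }
T has only one production, so no FIRST/FIRST conflict is possible there.

Conflict for L: L → num a and L → num L E
  Overlap: { 'num' }
Conflict for L: L → num a and L → num L
  Overlap: { 'num' }
Conflict for L: L → num L E and L → num L
  Overlap: { 'num' }
Conflict for E: E → b L and E → E b
  Overlap: { 'b' }
Conflict for C: C → T C T and C → E a
  Overlap: { 'b' }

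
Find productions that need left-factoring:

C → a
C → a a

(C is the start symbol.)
Yes, C has productions with common prefix 'a'

Left-factoring is needed when two productions for the same non-terminal
share a common prefix on the right-hand side.

Productions for C:
  C → a
  C → a a

Found common prefix 'a' in productions for C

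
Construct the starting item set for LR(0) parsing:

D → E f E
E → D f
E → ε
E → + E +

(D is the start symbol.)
{ [D → . E f E], [D' → . D], [E → . + E +], [E → . D f], [E → .] }

First, augment the grammar with D' → D
I₀ = CLOSURE({ [D' → . D] }):
  [D' → . D] has the dot before D: add [D → . E f E]
  [D → . E f E] has the dot before E: add [E → . D f], [E → .], [E → . + E +]
No further items can be added.

I₀ = { [D → . E f E], [D' → . D], [E → . + E +], [E → . D f], [E → .] }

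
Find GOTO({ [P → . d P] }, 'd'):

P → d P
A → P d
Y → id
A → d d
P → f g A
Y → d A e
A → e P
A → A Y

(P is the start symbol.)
{ [P → . d P], [P → . f g A], [P → d . P] }

GOTO(I, 'd') = CLOSURE({ [A → αX.β] : [A → α.Xβ] ∈ I, X = 'd' })

Items with dot before 'd', with the dot advanced:
  [P → . d P] → [P → d . P]
Closure of the advanced items:
  [P → d . P] has the dot before P: add [P → . d P], [P → . f g A]

GOTO = { [P → . d P], [P → . f g A], [P → d . P] }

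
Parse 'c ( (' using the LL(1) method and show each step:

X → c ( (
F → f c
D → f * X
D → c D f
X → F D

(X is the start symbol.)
Stack is shown with the top on the left.

Stack    Input    Action
------------------------
X $      c ( ( $  output X → c ( (
c ( ( $  c ( ( $  match 'c'
( ( $    ( ( $    match '('
( $      ( $      match '('
$        $        accept

The string is accepted.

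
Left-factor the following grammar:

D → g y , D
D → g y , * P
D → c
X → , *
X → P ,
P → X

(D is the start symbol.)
D → g y , D'
D' → D
D' → * P
D → c
X → , *
X → P ,
P → X

Left-factoring transforms A → αβ₁ | αβ₂ into A → αA' and A' → β₁ | β₂
(α is the longest common prefix among the alternatives). Repeat until
no nonterminal has two alternatives with a common prefix.

Round 1: D has alternatives sharing prefix 'g y ,'. Introduce D': D → g y , D'
  Add: D' → D
  Add: D' → * P

No remaining common prefixes — done.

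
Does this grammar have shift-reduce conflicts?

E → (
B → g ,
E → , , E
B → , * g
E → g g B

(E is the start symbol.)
No shift-reduce conflicts

Augment with E' → E and build the canonical LR(0) collection (I0 = CLOSURE({[E' → . E]}), then GOTO on every symbol after a dot until no new states appear). It has 14 states:
  I0: { [E → . (], [E → . , , E], [E → . g g B], [E' → . E] }  — shift
  I1: { [E → ( .] }  — reduce
  I2: { [E → , . , E] }  — shift
  I3: { [E' → E .] }  — accept
  I4: { [E → g . g B] }  — shift
  I5: { [B → . , * g], [B → . g ,], [E → g g . B] }  — shift
  I6: { [B → , . * g] }  — shift
  I7: { [E → g g B .] }  — reduce
  I8: { [B → g . ,] }  — shift
  I9: { [B → g , .] }  — reduce
  I10: { [B → , * . g] }  — shift
  I11: { [B → , * g .] }  — reduce
  I12: { [E → , , . E], [E → . (], [E → . , , E], [E → . g g B] }  — shift
  I13: { [E → , , E .] }  — reduce

No state contains both a complete item and a shift item.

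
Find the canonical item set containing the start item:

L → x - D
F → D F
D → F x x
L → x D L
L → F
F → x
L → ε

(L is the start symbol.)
{ [D → . F x x], [F → . D F], [F → . x], [L → . F], [L → . x - D], [L → . x D L], [L → .], [L' → . L] }

First, augment the grammar with L' → L
I₀ = CLOSURE({ [L' → . L] }):
  [L' → . L] has the dot before L: add [L → . x - D], [L → . x D L], [L → . F], [L → .]
  [L → . F] has the dot before F: add [F → . D F], [F → . x]
  [F → . D F] has the dot before D: add [D → . F x x]
No further items can be added.

I₀ = { [D → . F x x], [F → . D F], [F → . x], [L → . F], [L → . x - D], [L → . x D L], [L → .], [L' → . L] }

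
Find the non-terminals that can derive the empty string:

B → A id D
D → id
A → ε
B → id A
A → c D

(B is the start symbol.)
ε-productions: A → ε
So A is immediately nullable.
No further non-terminal can be added: every production for the remaining non-terminals contains a terminal or a non-nullable non-terminal.
Nullable = { 'A' }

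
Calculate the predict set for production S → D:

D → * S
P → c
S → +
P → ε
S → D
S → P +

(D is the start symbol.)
{ '*' }

PREDICT(S → D) = (FIRST(RHS) \ {ε}) ∪ (FOLLOW(S) if ε ∈ FIRST(RHS), i.e. RHS ⇒* ε)
FIRST(D) = { '*' }
FIRST(D) = { '*' }
ε ∉ FIRST(D), so FOLLOW(S) is not added.
PREDICT(S → D) = { '*' }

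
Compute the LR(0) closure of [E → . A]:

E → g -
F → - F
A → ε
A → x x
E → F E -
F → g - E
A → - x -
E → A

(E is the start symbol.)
To compute CLOSURE, for each item [A → α.Bβ] where B is a non-terminal, add [B → .γ] for all productions B → γ; repeat for the newly added items until nothing changes.

Start with: [E → . A]
  [E → . A] has the dot before A: add [A → .], [A → . x x], [A → . - x -]
No further items can be added.

CLOSURE = { [A → . - x -], [A → . x x], [A → .], [E → . A] }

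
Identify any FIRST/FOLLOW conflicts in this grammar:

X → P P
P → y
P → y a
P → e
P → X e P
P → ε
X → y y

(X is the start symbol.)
Yes. P → y with FOLLOW(P) on { 'y' }; P → y a with FOLLOW(P) on { 'y' }; P → e with FOLLOW(P) on { 'e' }; P → X e P with FOLLOW(P) on { 'e', 'y' }

Nullable non-terminals: P, X.
FIRST sets used below: FIRST(X) = { 'e', 'y', ε }, FIRST(P) = { 'e', 'y', ε }

P: nullable alternative(s) P → ε; FOLLOW(P) = { $, 'e', 'y' }
  P → y: FIRST \ {ε} = { 'y' } — overlaps FOLLOW(P) on { 'y' }: CONFLICT
  P → y a: FIRST \ {ε} = { 'y' } — overlaps FOLLOW(P) on { 'y' }: CONFLICT
  P → e: FIRST \ {ε} = { 'e' } — overlaps FOLLOW(P) on { 'e' }: CONFLICT
  P → X e P: FIRST \ {ε} = { 'e', 'y' } — overlaps FOLLOW(P) on { 'e', 'y' }: CONFLICT
  P → ε: FIRST \ {ε} = { } — this is the only nullable alternative, skip

X: nullable alternative(s) X → P P; FOLLOW(X) = { $, 'e' }
  X → P P: FIRST \ {ε} = { 'e', 'y' } — this is the only nullable alternative, skip
  X → y y: FIRST \ {ε} = { 'y' } — disjoint from FOLLOW(X)

So the grammar has 4 FIRST/FOLLOW conflicts (marked CONFLICT above).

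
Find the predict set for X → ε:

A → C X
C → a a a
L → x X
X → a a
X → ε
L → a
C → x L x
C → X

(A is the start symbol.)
PREDICT(X → ε) = (FIRST(RHS) \ {ε}) ∪ (FOLLOW(X) if ε ∈ FIRST(RHS), i.e. RHS ⇒* ε)
The right-hand side is ε (FIRST(ε) = { ε }), so the predict set is FOLLOW(X) = { $, 'a', 'x' }
PREDICT(X → ε) = { $, 'a', 'x' }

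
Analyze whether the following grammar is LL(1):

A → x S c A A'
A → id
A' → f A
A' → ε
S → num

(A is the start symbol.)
A grammar is LL(1) if for each non-terminal N with multiple productions, the predict sets of those productions are pairwise disjoint, where PREDICT(N → α) = (FIRST(α) \ {ε}) ∪ (FOLLOW(N) if α ⇒* ε).

Relevant sets:
  FOLLOW(A') = { $, 'f' }

For A:
  PREDICT(A → x S c A A') = { 'x' }
  PREDICT(A → id) = { 'id' }
For A':
  PREDICT(A' → f A) = { 'f' }
  PREDICT(A' → ε) = { $, 'f' }
S has a single production, so nothing to check there.

Conflict found: Predict set conflict for A': { 'f' }
The grammar is NOT LL(1).

Answer: No. Predict set conflict for A': { 'f' }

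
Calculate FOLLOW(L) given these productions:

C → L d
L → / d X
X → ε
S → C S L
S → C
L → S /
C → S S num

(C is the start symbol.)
{ '/', 'd', 'num' }

To compute FOLLOW(L), find every occurrence of L on a right-hand side N → α L β: add FIRST(β) \ {ε}, and if β is empty or nullable also add FOLLOW(N). Iterate to a fixed point.

In C → L d: L is followed by d, add FIRST(d) \ {ε} = { 'd' }
In S → C S L: L is at the end, add FOLLOW(S)

The FOLLOW sets referred to above (computed the same way, to a fixed point):
  FOLLOW(S) = { '/', 'num' }

Taking the union: FOLLOW(L) = { '/', 'd', 'num' }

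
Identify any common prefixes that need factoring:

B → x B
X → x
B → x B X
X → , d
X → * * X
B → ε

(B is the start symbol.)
Yes, B has productions with common prefix 'x B'

Left-factoring is needed when two productions for the same non-terminal
share a common prefix on the right-hand side.

Productions for B:
  B → x B
  B → x B X
  B → ε
Productions for X:
  X → x
  X → , d
  X → * * X

Found common prefix 'x B' in productions for B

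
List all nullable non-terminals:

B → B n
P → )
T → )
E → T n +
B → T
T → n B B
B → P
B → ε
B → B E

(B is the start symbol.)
{ 'B' }

ε-productions: B → ε
So B is immediately nullable.
No further non-terminal can be added: every production for the remaining non-terminals contains a terminal or a non-nullable non-terminal.
Nullable = { 'B' }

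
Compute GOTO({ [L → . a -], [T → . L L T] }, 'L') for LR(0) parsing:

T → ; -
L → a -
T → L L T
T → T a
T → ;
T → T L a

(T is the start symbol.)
{ [L → . a -], [T → L . L T] }

GOTO(I, 'L') = CLOSURE({ [A → αX.β] : [A → α.Xβ] ∈ I, X = 'L' })

Items with dot before 'L', with the dot advanced:
  [T → . L L T] → [T → L . L T]
Closure of the advanced items:
  [T → L . L T] has the dot before L: add [L → . a -]

GOTO = { [L → . a -], [T → L . L T] }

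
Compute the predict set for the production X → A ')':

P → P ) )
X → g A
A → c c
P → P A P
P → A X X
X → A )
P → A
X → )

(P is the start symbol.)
PREDICT(X → A ')') = (FIRST(RHS) \ {ε}) ∪ (FOLLOW(X) if ε ∈ FIRST(RHS), i.e. RHS ⇒* ε)
FIRST(A) = { 'c' }
FIRST(A ')') = { 'c' }
ε ∉ FIRST(A ')'), so FOLLOW(X) is not added.
PREDICT(X → A ')') = { 'c' }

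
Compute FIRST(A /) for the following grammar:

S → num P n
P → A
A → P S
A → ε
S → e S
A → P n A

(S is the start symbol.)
{ '/', 'e', 'n', 'num' }

FIRST sets of the non-terminals involved (from the grammar, by fixed-point iteration):
  FIRST(A) = { 'e', 'n', 'num', ε }

To compute FIRST(A /), process the symbols left to right:
Symbol A is a non-terminal. Add FIRST(A) \ {ε} = { 'e', 'n', 'num' }
A is nullable (ε ∈ FIRST(A)), continue to the next symbol.
Symbol / is a terminal. Add '/' and stop.
FIRST(A /) = { '/', 'e', 'n', 'num' }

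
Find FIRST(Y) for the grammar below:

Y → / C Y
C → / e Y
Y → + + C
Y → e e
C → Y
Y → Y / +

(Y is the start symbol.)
{ '+', '/', 'e' }

To compute FIRST(Y), examine every production with Y on the left-hand side, reading each right-hand side left to right until a non-nullable symbol is reached.

From Y → / C Y:
  - '/' is a terminal: add '/' and stop
From Y → + + C:
  - '+' is a terminal: add '+' and stop
From Y → e e:
  - e is a terminal: add 'e' and stop
From Y → Y / +:
  - Y is the symbol being defined: contributes nothing new
    Y is not nullable, so stop

Collecting: FIRST(Y) = { '+', '/', 'e' }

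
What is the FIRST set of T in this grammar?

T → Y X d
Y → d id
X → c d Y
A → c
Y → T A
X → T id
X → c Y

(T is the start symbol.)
{ 'd' }

To compute FIRST(T), examine every production with T on the left-hand side, reading each right-hand side left to right until a non-nullable symbol is reached.

FIRST sets of the other non-terminals involved (by the same procedure, iterated to a fixed point):
  FIRST(Y) = { 'd' }

From T → Y X d:
  - Y is a non-terminal: add FIRST(Y) \ {ε} = { 'd' }
    Y is not nullable, so stop

Collecting: FIRST(T) = { 'd' }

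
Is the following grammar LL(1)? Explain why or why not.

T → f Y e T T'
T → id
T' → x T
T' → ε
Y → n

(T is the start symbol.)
Relevant sets:
  FOLLOW(T') = { $, 'x' }

For T:
  PREDICT(T → f Y e T T') = { 'f' }
  PREDICT(T → id) = { 'id' }
For T':
  PREDICT(T' → x T) = { 'x' }
  PREDICT(T' → ε) = { $, 'x' }
Y has a single production, so nothing to check there.

Conflict found: Predict set conflict for T': { 'x' }
The grammar is NOT LL(1).

Answer: No. Predict set conflict for T': { 'x' }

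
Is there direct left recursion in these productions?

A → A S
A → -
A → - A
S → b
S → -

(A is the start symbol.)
Direct left recursion occurs when N → N α for some non-terminal N (the right-hand side begins with the left-hand side itself).

A → A S: LEFT RECURSIVE (starts with A)
A → -: starts with '-'
A → - A: starts with '-'
S → b: starts with b
S → -: starts with '-'

The grammar has direct left recursion on: A.

Answer: Yes, A is left-recursive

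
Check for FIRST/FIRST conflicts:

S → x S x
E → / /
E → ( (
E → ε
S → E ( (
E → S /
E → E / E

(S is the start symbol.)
Yes. S → x S x / S → E '(' '(' on { 'x' }; E → '/' '/' / E → S '/' on { '/' }; E → '/' '/' / E → E '/' E on { '/' }; E → '(' '(' / E → S '/' on { '(' }; E → '(' '(' / E → E '/' E on { '(' }; E → S '/' / E → E '/' E on { '(', '/', 'x' }

A FIRST/FIRST conflict occurs when two productions N → α and N → β for the same non-terminal have FIRST(α) ∩ FIRST(β) ≠ ∅ (with ε ∈ FIRST of a nullable right-hand side, so two nullable alternatives also conflict).

FIRST sets of the non-terminals at (or reachable through a nullable prefix from) the front of some alternative:
  FIRST(E) = { '(', '/', 'x', ε }
  FIRST(S) = { '(', '/', 'x' }

Productions for S:
  S → x S x: FIRST = { 'x' }
  S → E ( (: FIRST = { '(', '/', 'x' }
Productions for E:
  E → / /: FIRST = { '/' }
  E → ( (: FIRST = { '(' }
  E → ε: FIRST = { ε }
  E → S /: FIRST = { '(', '/', 'x' }
  E → E / E: FIRST = { '(', '/', 'x' }

Conflict for S: S → x S x and S → E ( (
  Overlap: { 'x' }
Conflict for E: E → / / and E → S /
  Overlap: { '/' }
Conflict for E: E → / / and E → E / E
  Overlap: { '/' }
Conflict for E: E → ( ( and E → S /
  Overlap: { '(' }
Conflict for E: E → ( ( and E → E / E
  Overlap: { '(' }
Conflict for E: E → S / and E → E / E
  Overlap: { '(', '/', 'x' }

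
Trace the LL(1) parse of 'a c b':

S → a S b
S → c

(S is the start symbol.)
Stack is shown with the top on the left.

Stack    Input    Action
------------------------
S $      a c b $  output S → a S b
a S b $  a c b $  match 'a'
S b $    c b $    output S → c
c b $    c b $    match 'c'
b $      b $      match 'b'
$        $        accept

The string is accepted.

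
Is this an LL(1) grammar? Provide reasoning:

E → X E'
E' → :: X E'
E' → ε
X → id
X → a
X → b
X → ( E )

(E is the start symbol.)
Relevant sets:
  FOLLOW(E') = { $, ')' }

For E':
  PREDICT(E' → :: X E') = { '::' }
  PREDICT(E' → ε) = { $, ')' }
For X:
  PREDICT(X → id) = { 'id' }
  PREDICT(X → a) = { 'a' }
  PREDICT(X → b) = { 'b' }
  PREDICT(X → '(' E ')') = { '(' }
E has a single production, so nothing to check there.

All predict sets are disjoint. The grammar IS LL(1).

Answer: Yes, the grammar is LL(1).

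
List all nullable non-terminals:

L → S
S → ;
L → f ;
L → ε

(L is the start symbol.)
A non-terminal is nullable if it can derive ε (the empty string): either it has an ε-production, or it has a production whose right-hand side consists entirely of nullable non-terminals.

ε-productions: L → ε
So L is immediately nullable.
No further non-terminal can be added: every production for the remaining non-terminals contains a terminal or a non-nullable non-terminal.
Nullable = { 'L' }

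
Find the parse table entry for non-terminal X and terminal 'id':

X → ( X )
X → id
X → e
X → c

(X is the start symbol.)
X → id

To find M[X, 'id'], we find productions for X where 'id' is in the predict set (PREDICT(N → α) = (FIRST(α) \ {ε}) ∪ (FOLLOW(N) if α ⇒* ε)).

X → ( X ): PREDICT = { '(' }
X → id: PREDICT = { 'id' }
  'id' is in predict set, so this production goes in M[X, 'id']
X → e: PREDICT = { 'e' }
X → c: PREDICT = { 'c' }

M[X, 'id'] = X → id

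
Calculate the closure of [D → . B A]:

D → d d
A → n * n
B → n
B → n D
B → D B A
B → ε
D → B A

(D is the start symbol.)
{ [B → . D B A], [B → . n D], [B → . n], [B → .], [D → . B A], [D → . d d] }

To compute CLOSURE, for each item [A → α.Bβ] where B is a non-terminal, add [B → .γ] for all productions B → γ; repeat for the newly added items until nothing changes.

Start with: [D → . B A]
  [D → . B A] has the dot before B: add [B → . n], [B → . n D], [B → . D B A], [B → .]
  [B → . D B A] has the dot before D: add [D → . d d]
No further items can be added.

CLOSURE = { [B → . D B A], [B → . n D], [B → . n], [B → .], [D → . B A], [D → . d d] }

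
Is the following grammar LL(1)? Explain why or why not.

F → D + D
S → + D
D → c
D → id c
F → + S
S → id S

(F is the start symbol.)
Yes, the grammar is LL(1).

A grammar is LL(1) if for each non-terminal N with multiple productions, the predict sets of those productions are pairwise disjoint, where PREDICT(N → α) = (FIRST(α) \ {ε}) ∪ (FOLLOW(N) if α ⇒* ε).

Relevant sets:
  FIRST(D) = { 'c', 'id' }

For F:
  PREDICT(F → D '+' D) = { 'c', 'id' }
  PREDICT(F → '+' S) = { '+' }
For S:
  PREDICT(S → '+' D) = { '+' }
  PREDICT(S → id S) = { 'id' }
For D:
  PREDICT(D → c) = { 'c' }
  PREDICT(D → id c) = { 'id' }

All predict sets are disjoint. The grammar IS LL(1).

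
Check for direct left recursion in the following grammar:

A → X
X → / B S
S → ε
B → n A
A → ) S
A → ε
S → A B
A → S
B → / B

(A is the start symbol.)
No direct left recursion

Direct left recursion occurs when N → N α for some non-terminal N (the right-hand side begins with the left-hand side itself).

A → X: starts with X
X → / B S: starts with '/'
S → ε: starts with ε
B → n A: starts with n
A → ) S: starts with ')'
A → ε: starts with ε
S → A B: starts with A
A → S: starts with S
B → / B: starts with '/'

No direct left recursion found.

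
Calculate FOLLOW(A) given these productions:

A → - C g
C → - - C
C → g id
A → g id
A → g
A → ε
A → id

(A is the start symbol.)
To compute FOLLOW(A), find every occurrence of A on a right-hand side N → α A β: add FIRST(β) \ {ε}, and if β is empty or nullable also add FOLLOW(N). Iterate to a fixed point.

A is the start symbol, so $ ∈ FOLLOW(A).
A does not occur on any right-hand side.

Taking the union: FOLLOW(A) = { $ }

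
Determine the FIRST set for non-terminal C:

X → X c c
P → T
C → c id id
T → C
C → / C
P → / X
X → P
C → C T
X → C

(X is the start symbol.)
From C → c id id:
  - c is a terminal: add 'c' and stop
From C → / C:
  - '/' is a terminal: add '/' and stop
From C → C T:
  - C is the symbol being defined: contributes nothing new
    C is not nullable, so stop

Collecting: FIRST(C) = { '/', 'c' }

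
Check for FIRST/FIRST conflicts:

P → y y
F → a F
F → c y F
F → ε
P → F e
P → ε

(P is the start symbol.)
No FIRST/FIRST conflicts.

FIRST sets of the non-terminals at (or reachable through a nullable prefix from) the front of some alternative:
  FIRST(F) = { 'a', 'c', ε }

Productions for P:
  P → y y: FIRST = { 'y' }
  P → F e: FIRST = { 'a', 'c', 'e' }
  P → ε: FIRST = { ε }
Productions for F:
  F → a F: FIRST = { 'a' }
  F → c y F: FIRST = { 'c' }
  F → ε: FIRST = { ε }

All alternatives of each non-terminal have pairwise disjoint FIRST sets.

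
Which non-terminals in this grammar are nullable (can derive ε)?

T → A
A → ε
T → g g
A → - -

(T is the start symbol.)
{ 'A', 'T' }

ε-productions: A → ε
So A is immediately nullable.
T → A: every symbol on the right is nullable, so T is nullable too.
Every non-terminal is now nullable.
Nullable = { 'A', 'T' }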